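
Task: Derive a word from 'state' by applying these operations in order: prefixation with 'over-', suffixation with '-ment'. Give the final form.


Step 1: Add prefix 'over-' to 'state' = 'overstate'
Step 2: Add suffix '-ment' to 'overstate' = 'overstatement'

overstatement


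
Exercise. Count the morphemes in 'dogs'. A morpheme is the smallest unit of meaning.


Decomposition: dog (root) + -s (plural) = 2 morpheme(s)

2 morphemes


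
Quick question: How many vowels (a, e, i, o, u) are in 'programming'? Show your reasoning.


Vowels in 'programming': o, a, i = 3 vowels.

3


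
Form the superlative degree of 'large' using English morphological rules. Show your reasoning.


Apply superlative formation (ends in e: add -st): 'large' -> 'largest'.

largest


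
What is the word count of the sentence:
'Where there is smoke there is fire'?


Split into words: Where | there | is | smoke | there | is | fire = 7 words.

7


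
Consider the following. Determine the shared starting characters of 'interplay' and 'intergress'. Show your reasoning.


Compare from the start: 5 characters match: 'inter'. Mismatch at position 6: 'p' vs 'g'.

inter


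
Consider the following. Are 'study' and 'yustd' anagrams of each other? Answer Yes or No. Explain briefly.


Sorted letters of 'study': 'dstuy'
Sorted letters of 'yustd': 'dstuy'
They match.

Yes


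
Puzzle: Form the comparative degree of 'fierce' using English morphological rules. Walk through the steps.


Apply comparative formation (ends in e: add -r): 'fierce' -> 'fiercer'.

fiercer


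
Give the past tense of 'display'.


Apply rule: Add -ed. 'display' becomes 'displayed'.

displayed


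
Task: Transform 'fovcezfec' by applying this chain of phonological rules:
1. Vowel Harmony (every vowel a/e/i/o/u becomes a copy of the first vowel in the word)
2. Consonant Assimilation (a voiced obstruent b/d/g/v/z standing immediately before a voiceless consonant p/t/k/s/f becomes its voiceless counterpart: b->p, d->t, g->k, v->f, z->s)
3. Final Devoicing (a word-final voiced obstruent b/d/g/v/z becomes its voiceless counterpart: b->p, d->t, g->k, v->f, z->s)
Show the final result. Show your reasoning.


Starting form: 'fovcezfec'
Rule 1: Vowel Harmony: all vowels become 'o' (matching first vowel). 'fovcezfec' -> 'fovcozfoc'
Rule 2: Consonant Assimilation: voiced obstruent before voiceless consonant becomes voiceless ('zf' -> 'sf'). 'fovcozfoc' -> 'fovcosfoc'
Rule 3: Final Devoicing: final consonant 'c' is not one of the voiced obstruents b/d/g/v/z. No change.
Final form: 'fovcosfoc'

fovcosfoc


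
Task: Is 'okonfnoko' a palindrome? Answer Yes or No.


Forward: 'okonfnoko'
Reversed: 'okonfnoko'
They are identical.

Yes


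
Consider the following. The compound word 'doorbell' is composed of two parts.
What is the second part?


Split 'doorbell' into 'door' + 'bell'. The second part is 'bell'.

bell


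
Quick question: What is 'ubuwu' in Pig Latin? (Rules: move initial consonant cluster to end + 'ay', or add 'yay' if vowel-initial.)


'ubuwu' starts with a vowel, so add 'yay': 'ubuwuyay'.

ubuwuyay


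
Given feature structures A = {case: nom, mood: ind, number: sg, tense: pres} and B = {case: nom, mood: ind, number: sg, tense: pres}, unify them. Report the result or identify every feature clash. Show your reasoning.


Compare features:
case: A=nom vs B=nom -> unified: nom
mood: A=ind vs B=ind -> unified: ind
number: A=sg vs B=sg -> unified: sg
tense: A=pres vs B=pres -> unified: pres
No clashes found.

Unified: {case: nom, mood: ind, number: sg, tense: pres}


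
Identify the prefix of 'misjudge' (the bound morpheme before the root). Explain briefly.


The word 'misjudge' = 'mis' (prefix) + 'judge' (root). The prefix is 'mis'.

mis


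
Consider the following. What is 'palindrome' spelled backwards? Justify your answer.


Reverse 'palindrome' character by character: 'emordnilap'.

emordnilap


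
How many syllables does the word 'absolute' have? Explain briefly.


Break 'absolute' into syllables: ab-so-lute -> ab | so | lute = 3 syllables

3 syllables


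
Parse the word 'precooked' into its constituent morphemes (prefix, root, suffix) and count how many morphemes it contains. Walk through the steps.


Step 1: Identify prefix: 'pre' (meaning: before)
Step 2: Identify root: 'cook'
Step 3: Identify suffix(es): 'ed'
Decomposition: pre- (prefix: before) + cook (root) + -ed (suffix: past)
Total morphemes: 3

3 morphemes (pre- (prefix: before) + cook (root) + -ed (suffix: past))


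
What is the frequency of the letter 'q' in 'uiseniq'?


Letter 'q' in 'uiseniq': found at position(s) 7 = 1 occurrence(s).

1


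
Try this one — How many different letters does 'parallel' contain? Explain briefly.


Unique letters in 'parallel': {a, e, l, p, r} = 5 distinct letters.

5


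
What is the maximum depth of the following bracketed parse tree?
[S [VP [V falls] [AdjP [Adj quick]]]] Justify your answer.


Count bracket nesting levels:
'[' at pos 0: depth = 1
'[' at pos 3: depth = 2
'[' at pos 7: depth = 3
'[' at pos 17: depth = 3
'[' at pos 23: depth = 4
Maximum depth reached: 4

4


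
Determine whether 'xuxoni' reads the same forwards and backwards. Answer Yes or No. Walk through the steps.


Forward: 'xuxoni'
Reversed: 'inoxux'
They differ.

No


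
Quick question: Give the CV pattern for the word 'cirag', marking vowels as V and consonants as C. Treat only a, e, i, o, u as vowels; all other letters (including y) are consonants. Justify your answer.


Letter mapping: c = C, i = V, r = C, a = V, g = C.

CVCVC


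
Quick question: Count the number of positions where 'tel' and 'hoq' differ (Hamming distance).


Alignment:
Position 1: 't' vs 'h' = DIFFER
Position 2: 'e' vs 'o' = DIFFER
Position 3: 'l' vs 'q' = DIFFER
Total differences: 3

3


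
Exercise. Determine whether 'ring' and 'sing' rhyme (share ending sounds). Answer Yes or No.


Rime (stressed vowel + following sounds) of 'ring': -ing = /ɪŋ/
Rime of 'sing': -ing = /ɪŋ/
/ɪŋ/ and /ɪŋ/ are the same ending sound, so the words rhyme.

Yes


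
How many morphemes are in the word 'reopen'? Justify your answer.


Decomposition: re- (prefix) + open (root) = 2 morpheme(s)

2 morphemes


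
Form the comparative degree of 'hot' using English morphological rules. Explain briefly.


Apply comparative formation (double final consonant, add -er): 'hot' -> 'hotter'.

hotter


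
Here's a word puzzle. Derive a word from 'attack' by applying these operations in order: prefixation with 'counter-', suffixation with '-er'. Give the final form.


Step 1: Add prefix 'counter-' to 'attack' = 'counterattack'
Step 2: Add suffix '-er' to 'counterattack' = 'counterattacker'

counterattacker


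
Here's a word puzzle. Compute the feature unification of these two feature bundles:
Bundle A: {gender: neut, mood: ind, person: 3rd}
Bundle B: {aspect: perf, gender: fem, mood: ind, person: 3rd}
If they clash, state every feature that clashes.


Compare features:
aspect: A=_ vs B=perf -> unified: perf
gender: A=neut vs B=fem -> CLASH
mood: A=ind vs B=ind -> unified: ind
person: A=3rd vs B=3rd -> unified: 3rd
Clash detected on feature 'gender' (neut vs fem); unification fails.

CLASH on 'gender' (neut vs fem)


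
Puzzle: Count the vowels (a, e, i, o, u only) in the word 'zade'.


Vowels in 'zade': a, e = 2 vowels.

2


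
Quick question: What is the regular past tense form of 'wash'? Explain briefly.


Apply rule: Add -ed. 'wash' becomes 'washed'.

washed


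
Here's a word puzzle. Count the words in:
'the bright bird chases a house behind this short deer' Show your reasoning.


Split into words: the | bright | bird | chases | a | house | behind | this | short | deer = 10 words.

10


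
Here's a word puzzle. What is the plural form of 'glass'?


Apply rule: Add -es (sibilant/fricative ending). 'glass' becomes 'glasses'.

glasses


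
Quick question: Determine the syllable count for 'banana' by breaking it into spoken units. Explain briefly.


Break 'banana' into syllables: ba-na-na -> ba | na | na = 3 syllables

3 syllables


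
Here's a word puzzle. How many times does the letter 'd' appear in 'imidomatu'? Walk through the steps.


Letter 'd' in 'imidomatu': found at position(s) 4 = 1 occurrence(s).

1


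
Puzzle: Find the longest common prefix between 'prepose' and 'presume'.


Compare from the start: 3 characters match: 'pre'. Mismatch at position 4: 'p' vs 's'.

pre


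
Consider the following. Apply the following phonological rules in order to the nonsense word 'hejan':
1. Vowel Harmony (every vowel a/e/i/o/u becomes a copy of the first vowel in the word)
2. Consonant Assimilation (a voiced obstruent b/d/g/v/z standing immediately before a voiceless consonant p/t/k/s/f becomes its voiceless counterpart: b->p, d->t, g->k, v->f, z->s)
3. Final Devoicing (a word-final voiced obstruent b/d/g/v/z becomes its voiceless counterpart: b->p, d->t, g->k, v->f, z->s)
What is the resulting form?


Starting form: 'hejan'
Rule 1: Vowel Harmony: all vowels become 'e' (matching first vowel). 'hejan' -> 'hejen'
Rule 2: Consonant Assimilation: no voiced obstruent (b/d/g/v/z) stands immediately before a voiceless consonant (p/t/k/s/f). No change.
Rule 3: Final Devoicing: final consonant 'n' is not one of the voiced obstruents b/d/g/v/z. No change.
Final form: 'hejen'

hejen


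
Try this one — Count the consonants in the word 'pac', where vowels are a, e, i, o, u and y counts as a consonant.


Consonants in 'pac': p, c = 2 consonants.

2


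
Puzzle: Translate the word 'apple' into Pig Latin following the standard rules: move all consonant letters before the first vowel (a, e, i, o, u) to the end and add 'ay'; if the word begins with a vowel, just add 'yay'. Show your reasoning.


'apple' starts with a vowel, so add 'yay': 'appleyay'.

appleyay


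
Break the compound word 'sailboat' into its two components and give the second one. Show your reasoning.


Split 'sailboat' into 'sail' + 'boat'. The second part is 'boat'.

boat


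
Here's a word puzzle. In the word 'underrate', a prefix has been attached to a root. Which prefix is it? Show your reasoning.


The word 'underrate' = 'under' (prefix) + 'rate' (root). The prefix is 'under'.

under


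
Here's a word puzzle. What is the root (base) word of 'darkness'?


Remove suffix '-ness' from 'darkness' to get root 'dark'.

dark


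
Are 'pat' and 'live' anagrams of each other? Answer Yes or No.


Sorted letters of 'pat': 'apt'
Sorted letters of 'live': 'eilv'
They do not match.

No


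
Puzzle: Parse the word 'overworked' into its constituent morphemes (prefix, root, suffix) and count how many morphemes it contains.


Step 1: Identify prefix: 'over' (meaning: excessively)
Step 2: Identify root: 'work'
Step 3: Identify suffix(es): 'ed'
Decomposition: over- (prefix: excessively) + work (root) + -ed (suffix: past)
Total morphemes: 3

3 morphemes (over- (prefix: excessively) + work (root) + -ed (suffix: past))


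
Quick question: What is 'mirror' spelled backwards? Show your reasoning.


Reverse 'mirror' character by character: 'rorrim'.

rorrim


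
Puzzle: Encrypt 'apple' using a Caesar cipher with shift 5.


Shift each letter by 5: a -> f, p -> u, p -> u, l -> q, e -> j. Result: 'fuuqj'.

fuuqj


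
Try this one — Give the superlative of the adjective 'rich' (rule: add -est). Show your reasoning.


Apply superlative formation (add -est): 'rich' -> 'richest'.

richest


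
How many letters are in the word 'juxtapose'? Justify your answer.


Spell out 'juxtapose' and number each letter: j(1), u(2), x(3), t(4), a(5), p(6), o(7), s(8), e(9). Total: 9 letters.

9


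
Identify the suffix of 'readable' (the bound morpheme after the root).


The word 'readable' = 'read' (root) + '-able' (suffix). The suffix is '-able'.

able


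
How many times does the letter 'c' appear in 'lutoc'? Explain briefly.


Letter 'c' in 'lutoc': found at position(s) 5 = 1 occurrence(s).

1


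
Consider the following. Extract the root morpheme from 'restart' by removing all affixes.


Remove prefix 're' from 'restart' to get root 'start'.

start


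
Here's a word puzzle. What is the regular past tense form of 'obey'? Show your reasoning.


Apply rule: Add -ed. 'obey' becomes 'obeyed'.

obeyed


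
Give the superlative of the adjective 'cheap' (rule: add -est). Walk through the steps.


Apply superlative formation (add -est): 'cheap' -> 'cheapest'.

cheapest


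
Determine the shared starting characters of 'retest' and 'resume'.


Compare from the start: 2 characters match: 're'. Mismatch at position 3: 't' vs 's'.

re


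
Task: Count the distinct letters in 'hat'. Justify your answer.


Unique letters in 'hat': {a, h, t} = 3 distinct letters.

3


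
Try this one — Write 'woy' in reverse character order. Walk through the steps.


Reverse 'woy' character by character: 'yow'.

yow


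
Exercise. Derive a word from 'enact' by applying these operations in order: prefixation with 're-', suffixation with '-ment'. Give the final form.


Step 1: Add prefix 're-' to 'enact' = 'reenact'
Step 2: Add suffix '-ment' to 'reenact' = 'reenactment'

reenactment


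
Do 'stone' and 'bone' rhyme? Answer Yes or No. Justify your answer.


Rime (stressed vowel + following sounds) of 'stone': -one = /oʊn/
Rime of 'bone': -one = /oʊn/
/oʊn/ and /oʊn/ are the same ending sound, so the words rhyme.

Yes


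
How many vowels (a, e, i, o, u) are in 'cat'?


Vowels in 'cat': a = 1 vowels.

1


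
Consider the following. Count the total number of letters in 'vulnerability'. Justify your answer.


Spell out 'vulnerability' and number each letter: v(1), u(2), l(3), n(4), e(5), r(6), a(7), b(8), i(9), l(10), i(11), t(12), y(13). Total: 13 letters.

13


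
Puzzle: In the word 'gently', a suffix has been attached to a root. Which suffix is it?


The word 'gently' = 'gentle' (root) + '-ly' (suffix). The suffix is '-ly'.

ly


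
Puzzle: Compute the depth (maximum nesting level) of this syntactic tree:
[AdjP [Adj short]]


Count bracket nesting levels:
'[' at pos 0: depth = 1
'[' at pos 6: depth = 2
Maximum depth reached: 2

2


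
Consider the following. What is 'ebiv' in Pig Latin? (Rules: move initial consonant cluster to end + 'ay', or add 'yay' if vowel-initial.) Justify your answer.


'ebiv' starts with a vowel, so add 'yay': 'ebivyay'.

ebivyay


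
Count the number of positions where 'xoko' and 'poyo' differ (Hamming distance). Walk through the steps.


Alignment:
Position 1: 'x' vs 'p' = DIFFER
Position 2: 'o' vs 'o' = match
Position 3: 'k' vs 'y' = DIFFER
Position 4: 'o' vs 'o' = match
Total differences: 2

2


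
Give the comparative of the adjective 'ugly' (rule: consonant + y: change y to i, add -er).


Apply comparative formation (consonant + y: change y to i, add -er): 'ugly' -> 'uglier'.

uglier


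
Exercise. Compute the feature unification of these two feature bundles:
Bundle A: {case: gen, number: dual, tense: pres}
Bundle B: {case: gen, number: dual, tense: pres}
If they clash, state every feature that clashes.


Compare features:
case: A=gen vs B=gen -> unified: gen
number: A=dual vs B=dual -> unified: dual
tense: A=pres vs B=pres -> unified: pres
No clashes found.

Unified: {case: gen, number: dual, tense: pres}


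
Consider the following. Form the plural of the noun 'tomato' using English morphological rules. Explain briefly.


Apply rule: Add -es (consonant + o). 'tomato' becomes 'tomatoes'.

tomatoes


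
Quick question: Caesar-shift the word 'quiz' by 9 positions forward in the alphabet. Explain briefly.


Shift each letter by 9: q -> z, u -> d, i -> r, z -> i. Result: 'zdri'.

zdri


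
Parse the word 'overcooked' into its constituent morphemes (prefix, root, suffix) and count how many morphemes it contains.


Step 1: Identify prefix: 'over' (meaning: excessively)
Step 2: Identify root: 'cook'
Step 3: Identify suffix(es): 'ed'
Decomposition: over- (prefix: excessively) + cook (root) + -ed (suffix: past)
Total morphemes: 3

3 morphemes (over- (prefix: excessively) + cook (root) + -ed (suffix: past))


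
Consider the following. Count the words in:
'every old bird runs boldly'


Split into words: every | old | bird | runs | boldly = 5 words.

5


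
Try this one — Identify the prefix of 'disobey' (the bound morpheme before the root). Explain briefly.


The word 'disobey' = 'dis' (prefix) + 'obey' (root). The prefix is 'dis'.

dis


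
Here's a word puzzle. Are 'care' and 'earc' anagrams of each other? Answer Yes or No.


Sorted letters of 'care': 'acer'
Sorted letters of 'earc': 'acer'
They match.

Yes


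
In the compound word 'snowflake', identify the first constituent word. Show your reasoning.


Split 'snowflake' into 'snow' + 'flake'. The first part is 'snow'.

snow


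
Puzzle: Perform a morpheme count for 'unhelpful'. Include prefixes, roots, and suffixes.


Decomposition: un- (prefix) + help (root) + -ful (suffix) = 3 morpheme(s)

3 morphemes


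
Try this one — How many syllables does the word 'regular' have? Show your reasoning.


Break 'regular' into syllables: reg-u-lar -> reg | u | lar = 3 syllables

3 syllables


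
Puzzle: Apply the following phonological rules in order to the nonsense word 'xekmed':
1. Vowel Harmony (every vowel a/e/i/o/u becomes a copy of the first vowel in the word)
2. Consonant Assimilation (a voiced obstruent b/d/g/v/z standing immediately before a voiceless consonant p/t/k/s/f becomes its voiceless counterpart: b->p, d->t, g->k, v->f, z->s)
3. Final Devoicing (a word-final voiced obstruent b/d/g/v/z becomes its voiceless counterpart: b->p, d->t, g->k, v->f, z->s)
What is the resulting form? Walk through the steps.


Starting form: 'xekmed'
Rule 1: Vowel Harmony: all vowels already match. No change.
Rule 2: Consonant Assimilation: no voiced obstruent (b/d/g/v/z) stands immediately before a voiceless consonant (p/t/k/s/f). No change.
Rule 3: Final Devoicing: word-final voiced obstruent 'd' becomes voiceless 't'. 'xekmed' -> 'xekmet'
Final form: 'xekmet'

xekmet


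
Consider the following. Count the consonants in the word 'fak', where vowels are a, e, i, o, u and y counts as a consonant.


Consonants in 'fak': f, k = 2 consonants.

2


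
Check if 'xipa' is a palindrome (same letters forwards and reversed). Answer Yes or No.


Forward: 'xipa'
Reversed: 'apix'
They differ.

No


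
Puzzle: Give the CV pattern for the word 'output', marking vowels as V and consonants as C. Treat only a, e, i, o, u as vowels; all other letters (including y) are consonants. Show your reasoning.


Letter mapping: o = V, u = V, t = C, p = C, u = V, t = C.

VVCCVC


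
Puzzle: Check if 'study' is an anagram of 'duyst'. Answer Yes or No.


Sorted letters of 'study': 'dstuy'
Sorted letters of 'duyst': 'dstuy'
They match.

Yes


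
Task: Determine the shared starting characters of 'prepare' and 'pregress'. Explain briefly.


Compare from the start: 3 characters match: 'pre'. Mismatch at position 4: 'p' vs 'g'.

pre


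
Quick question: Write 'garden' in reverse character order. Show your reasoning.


Reverse 'garden' character by character: 'nedrag'.

nedrag


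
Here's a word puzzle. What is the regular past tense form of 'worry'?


Apply rule: Change -y to -ied. 'worry' becomes 'worried'.

worried


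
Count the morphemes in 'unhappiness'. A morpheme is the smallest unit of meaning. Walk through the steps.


Decomposition: un- (prefix) + happy (root) + -ness (suffix) = 3 morpheme(s)

3 morphemes


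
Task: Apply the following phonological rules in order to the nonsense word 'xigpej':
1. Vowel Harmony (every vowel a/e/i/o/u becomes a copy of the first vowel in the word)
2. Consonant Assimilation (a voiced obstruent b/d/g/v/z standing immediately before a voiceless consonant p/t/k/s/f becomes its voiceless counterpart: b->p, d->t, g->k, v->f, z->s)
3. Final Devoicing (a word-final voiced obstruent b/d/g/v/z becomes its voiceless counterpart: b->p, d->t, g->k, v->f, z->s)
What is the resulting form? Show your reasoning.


Starting form: 'xigpej'
Rule 1: Vowel Harmony: all vowels become 'i' (matching first vowel). 'xigpej' -> 'xigpij'
Rule 2: Consonant Assimilation: voiced obstruent before voiceless consonant becomes voiceless ('gp' -> 'kp'). 'xigpij' -> 'xikpij'
Rule 3: Final Devoicing: final consonant 'j' is not one of the voiced obstruents b/d/g/v/z. No change.
Final form: 'xikpij'

xikpij


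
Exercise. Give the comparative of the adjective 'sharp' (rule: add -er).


Apply comparative formation (add -er): 'sharp' -> 'sharper'.

sharper


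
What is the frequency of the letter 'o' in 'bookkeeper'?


Letter 'o' in 'bookkeeper': found at position(s) 2, 3 = 2 occurrence(s).

2


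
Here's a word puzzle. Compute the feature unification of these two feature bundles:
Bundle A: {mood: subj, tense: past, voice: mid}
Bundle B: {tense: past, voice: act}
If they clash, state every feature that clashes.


Compare features:
mood: A=subj vs B=_ -> unified: subj
tense: A=past vs B=past -> unified: past
voice: A=mid vs B=act -> CLASH
Clash detected on feature 'voice' (mid vs act); unification fails.

CLASH on 'voice' (mid vs act)


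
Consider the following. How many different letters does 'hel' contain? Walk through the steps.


Unique letters in 'hel': {e, h, l} = 3 distinct letters.

3


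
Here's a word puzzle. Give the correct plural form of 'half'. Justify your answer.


Apply rule: Change -f to -ves. 'half' becomes 'halves'.

halves


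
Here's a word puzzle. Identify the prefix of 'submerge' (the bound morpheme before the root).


The word 'submerge' = 'sub' (prefix) + 'merge' (root). The prefix is 'sub'.

sub


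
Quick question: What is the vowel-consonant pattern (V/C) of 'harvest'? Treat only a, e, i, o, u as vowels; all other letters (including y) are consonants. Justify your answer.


Letter mapping: h = C, a = V, r = C, v = C, e = V, s = C, t = C.

CVCCVCC


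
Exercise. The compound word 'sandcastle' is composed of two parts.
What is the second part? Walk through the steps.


Split 'sandcastle' into 'sand' + 'castle'. The second part is 'castle'.

castle


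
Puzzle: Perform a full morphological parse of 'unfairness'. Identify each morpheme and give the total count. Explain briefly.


Step 1: Identify prefix: 'un' (meaning: not/reverse)
Step 2: Identify root: 'fair'
Step 3: Identify suffix(es): 'ness'
Decomposition: un- (prefix: not/reverse) + fair (root) + -ness (suffix: state of)
Total morphemes: 3

3 morphemes (un- (prefix: not/reverse) + fair (root) + -ness (suffix: state of))


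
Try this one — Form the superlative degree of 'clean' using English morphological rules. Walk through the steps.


Apply superlative formation (add -est): 'clean' -> 'cleanest'.

cleanest


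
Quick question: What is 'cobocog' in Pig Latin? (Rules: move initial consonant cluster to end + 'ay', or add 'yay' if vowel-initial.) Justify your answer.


'cobocog': move consonant cluster 'c' to end and add 'ay': 'obocogcay'.

obocogcay


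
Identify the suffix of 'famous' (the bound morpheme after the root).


The word 'famous' = 'fame' (root) + '-ous' (suffix). The suffix is '-ous'.

ous


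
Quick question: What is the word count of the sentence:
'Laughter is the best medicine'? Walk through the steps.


Split into words: Laughter | is | the | best | medicine = 5 words.

5


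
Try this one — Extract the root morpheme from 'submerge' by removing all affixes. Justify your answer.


Remove prefix 'sub' from 'submerge' to get root 'merge'.

merge


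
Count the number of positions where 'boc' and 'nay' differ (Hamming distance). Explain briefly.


Alignment:
Position 1: 'b' vs 'n' = DIFFER
Position 2: 'o' vs 'a' = DIFFER
Position 3: 'c' vs 'y' = DIFFER
Total differences: 3

3


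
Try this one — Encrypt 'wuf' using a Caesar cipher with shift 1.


Shift each letter by 1: w -> x, u -> v, f -> g. Result: 'xvg'.

xvg


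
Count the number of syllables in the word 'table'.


Break 'table' into syllables: ta-ble -> ta | ble = 2 syllables

2 syllables


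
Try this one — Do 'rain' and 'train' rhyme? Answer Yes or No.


Rime (stressed vowel + following sounds) of 'rain': -ain = /eɪn/
Rime of 'train': -ain = /eɪn/
/eɪn/ and /eɪn/ are the same ending sound, so the words rhyme.

Yes


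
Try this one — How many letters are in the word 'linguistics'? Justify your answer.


Spell out 'linguistics' and number each letter: l(1), i(2), n(3), g(4), u(5), i(6), s(7), t(8), i(9), c(10), s(11). Total: 11 letters.

11


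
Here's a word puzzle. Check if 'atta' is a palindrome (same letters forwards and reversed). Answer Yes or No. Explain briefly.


Forward: 'atta'
Reversed: 'atta'
They are identical.

Yes


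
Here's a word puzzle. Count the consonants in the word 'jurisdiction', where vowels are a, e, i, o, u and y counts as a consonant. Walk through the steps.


Consonants in 'jurisdiction': j, r, s, d, c, t, n = 7 consonants.

7


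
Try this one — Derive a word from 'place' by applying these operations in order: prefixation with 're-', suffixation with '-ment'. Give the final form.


Step 1: Add prefix 're-' to 'place' = 'replace'
Step 2: Add suffix '-ment' to 'replace' = 'replacement'

replacement


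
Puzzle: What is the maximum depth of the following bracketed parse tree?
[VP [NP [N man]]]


Count bracket nesting levels:
'[' at pos 0: depth = 1
'[' at pos 4: depth = 2
'[' at pos 8: depth = 3
Maximum depth reached: 3

3


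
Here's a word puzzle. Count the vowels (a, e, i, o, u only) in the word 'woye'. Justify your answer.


Vowels in 'woye': o, e = 2 vowels.

2


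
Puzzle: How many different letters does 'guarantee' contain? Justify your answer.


Unique letters in 'guarantee': {a, e, g, n, r, t, u} = 7 distinct letters.

7


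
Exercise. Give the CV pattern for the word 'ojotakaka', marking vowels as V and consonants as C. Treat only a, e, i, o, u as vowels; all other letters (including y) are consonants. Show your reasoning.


Letter mapping: o = V, j = C, o = V, t = C, a = V, k = C, a = V, k = C, a = V.

VCVCVCVCV


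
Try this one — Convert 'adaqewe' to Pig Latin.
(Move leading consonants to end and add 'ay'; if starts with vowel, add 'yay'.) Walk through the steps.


'adaqewe' starts with a vowel, so add 'yay': 'adaqeweyay'.

adaqeweyay


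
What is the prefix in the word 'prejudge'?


The word 'prejudge' = 'pre' (prefix) + 'judge' (root). The prefix is 'pre'.

pre


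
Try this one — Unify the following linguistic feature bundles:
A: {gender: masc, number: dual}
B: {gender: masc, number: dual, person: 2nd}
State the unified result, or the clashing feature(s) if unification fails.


Compare features:
gender: A=masc vs B=masc -> unified: masc
number: A=dual vs B=dual -> unified: dual
person: A=_ vs B=2nd -> unified: 2nd
No clashes found.

Unified: {gender: masc, number: dual, person: 2nd}


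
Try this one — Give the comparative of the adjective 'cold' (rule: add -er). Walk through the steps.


Apply comparative formation (add -er): 'cold' -> 'colder'.

colder


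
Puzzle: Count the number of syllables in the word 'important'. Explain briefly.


Break 'important' into syllables: im-por-tant -> im | por | tant = 3 syllables

3 syllables


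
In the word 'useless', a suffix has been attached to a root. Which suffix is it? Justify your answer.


The word 'useless' = 'use' (root) + '-less' (suffix). The suffix is '-less'.

less


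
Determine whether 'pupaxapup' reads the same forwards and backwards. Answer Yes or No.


Forward: 'pupaxapup'
Reversed: 'pupaxapup'
They are identical.

Yes


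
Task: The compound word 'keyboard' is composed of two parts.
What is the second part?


Split 'keyboard' into 'key' + 'board'. The second part is 'board'.

board


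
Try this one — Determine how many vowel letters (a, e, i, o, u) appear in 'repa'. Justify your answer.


Vowels in 'repa': e, a = 2 vowels.

2


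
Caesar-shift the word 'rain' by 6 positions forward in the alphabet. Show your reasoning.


Shift each letter by 6: r -> x, a -> g, i -> o, n -> t. Result: 'xgot'.

xgot


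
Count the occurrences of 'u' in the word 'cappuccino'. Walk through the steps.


Letter 'u' in 'cappuccino': found at position(s) 5 = 1 occurrence(s).

1


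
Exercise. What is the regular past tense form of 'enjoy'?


Apply rule: Add -ed. 'enjoy' becomes 'enjoyed'.

enjoyed


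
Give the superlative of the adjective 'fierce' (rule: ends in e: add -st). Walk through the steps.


Apply superlative formation (ends in e: add -st): 'fierce' -> 'fiercest'.

fiercest


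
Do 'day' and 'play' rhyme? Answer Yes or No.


Rime (stressed vowel + following sounds) of 'day': -ay = /eɪ/
Rime of 'play': -ay = /eɪ/
/eɪ/ and /eɪ/ are the same ending sound, so the words rhyme.

Yes


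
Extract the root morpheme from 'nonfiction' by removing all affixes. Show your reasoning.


Remove prefix 'non' from 'nonfiction' to get root 'fiction'.

fiction


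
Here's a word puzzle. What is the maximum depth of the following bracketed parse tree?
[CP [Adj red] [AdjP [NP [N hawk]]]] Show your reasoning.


Count bracket nesting levels:
'[' at pos 0: depth = 1
'[' at pos 4: depth = 2
'[' at pos 14: depth = 2
'[' at pos 20: depth = 3
'[' at pos 24: depth = 4
Maximum depth reached: 4

4


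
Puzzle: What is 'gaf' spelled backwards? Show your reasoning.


Reverse 'gaf' character by character: 'fag'.

fag


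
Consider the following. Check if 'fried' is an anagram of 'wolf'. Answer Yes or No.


Sorted letters of 'fried': 'defir'
Sorted letters of 'wolf': 'flow'
They do not match.

No


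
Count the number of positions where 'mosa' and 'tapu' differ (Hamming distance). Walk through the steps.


Alignment:
Position 1: 'm' vs 't' = DIFFER
Position 2: 'o' vs 'a' = DIFFER
Position 3: 's' vs 'p' = DIFFER
Position 4: 'a' vs 'u' = DIFFER
Total differences: 4

4


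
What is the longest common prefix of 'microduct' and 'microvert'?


Compare from the start: 5 characters match: 'micro'. Mismatch at position 6: 'd' vs 'v'.

micro


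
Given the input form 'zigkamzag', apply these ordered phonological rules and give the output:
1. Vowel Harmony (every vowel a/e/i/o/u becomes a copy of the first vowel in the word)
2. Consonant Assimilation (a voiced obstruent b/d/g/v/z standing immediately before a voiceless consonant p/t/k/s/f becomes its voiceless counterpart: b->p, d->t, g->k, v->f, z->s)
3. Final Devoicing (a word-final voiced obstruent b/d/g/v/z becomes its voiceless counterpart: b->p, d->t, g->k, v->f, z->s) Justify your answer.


Starting form: 'zigkamzag'
Rule 1: Vowel Harmony: all vowels become 'i' (matching first vowel). 'zigkamzag' -> 'zigkimzig'
Rule 2: Consonant Assimilation: voiced obstruent before voiceless consonant becomes voiceless ('gk' -> 'kk'). 'zigkimzig' -> 'zikkimzig'
Rule 3: Final Devoicing: word-final voiced obstruent 'g' becomes voiceless 'k'. 'zikkimzig' -> 'zikkimzik'
Final form: 'zikkimzik'

zikkimzik


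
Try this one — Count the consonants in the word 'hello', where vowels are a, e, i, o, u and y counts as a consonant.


Consonants in 'hello': h, l, l = 3 consonants.

3


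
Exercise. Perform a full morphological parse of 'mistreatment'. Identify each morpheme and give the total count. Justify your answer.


Step 1: Identify prefix: 'mis' (meaning: wrongly)
Step 2: Identify root: 'treat'
Step 3: Identify suffix(es): 'ment'
Decomposition: mis- (prefix: wrongly) + treat (root) + -ment (suffix: action/result)
Total morphemes: 3

3 morphemes (mis- (prefix: wrongly) + treat (root) + -ment (suffix: action/result))


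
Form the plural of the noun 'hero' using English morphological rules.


Apply rule: Add -es (consonant + o). 'hero' becomes 'heroes'.

heroes


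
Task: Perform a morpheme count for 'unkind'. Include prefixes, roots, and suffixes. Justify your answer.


Decomposition: un- (prefix) + kind (root) = 2 morpheme(s)

2 morphemes


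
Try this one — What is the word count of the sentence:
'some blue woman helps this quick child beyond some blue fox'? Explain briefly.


Split into words: some | blue | woman | helps | this | quick | child | beyond | some | blue | fox = 11 words.

11


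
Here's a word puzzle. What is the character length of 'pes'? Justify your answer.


Spell out 'pes' and number each letter: p(1), e(2), s(3). Total: 3 letters.

3


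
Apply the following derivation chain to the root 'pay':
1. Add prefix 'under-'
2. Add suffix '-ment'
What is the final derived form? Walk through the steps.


Step 1: Add prefix 'under-' to 'pay' = 'underpay'
Step 2: Add suffix '-ment' to 'underpay' = 'underpayment'

underpayment


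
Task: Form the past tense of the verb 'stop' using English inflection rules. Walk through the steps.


Apply rule: Double final consonant and add -ed. 'stop' becomes 'stopped'.

stopped


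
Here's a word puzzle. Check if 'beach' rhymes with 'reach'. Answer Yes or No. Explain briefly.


Rime (stressed vowel + following sounds) of 'beach': -each = /iːtʃ/
Rime of 'reach': -each = /iːtʃ/
/iːtʃ/ and /iːtʃ/ are the same ending sound, so the words rhyme.

Yes


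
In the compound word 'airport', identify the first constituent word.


Split 'airport' into 'air' + 'port'. The first part is 'air'.

air


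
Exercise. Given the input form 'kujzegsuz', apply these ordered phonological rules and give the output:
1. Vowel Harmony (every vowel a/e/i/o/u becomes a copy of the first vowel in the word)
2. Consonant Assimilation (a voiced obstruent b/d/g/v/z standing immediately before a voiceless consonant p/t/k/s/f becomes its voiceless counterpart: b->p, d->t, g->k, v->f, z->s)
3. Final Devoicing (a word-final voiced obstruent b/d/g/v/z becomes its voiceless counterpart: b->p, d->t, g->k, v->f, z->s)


Starting form: 'kujzegsuz'
Rule 1: Vowel Harmony: all vowels become 'u' (matching first vowel). 'kujzegsuz' -> 'kujzugsuz'
Rule 2: Consonant Assimilation: voiced obstruent before voiceless consonant becomes voiceless ('gs' -> 'ks'). 'kujzugsuz' -> 'kujzuksuz'
Rule 3: Final Devoicing: word-final voiced obstruent 'z' becomes voiceless 's'. 'kujzuksuz' -> 'kujzuksus'
Final form: 'kujzuksus'

kujzuksus


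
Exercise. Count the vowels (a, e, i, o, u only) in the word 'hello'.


Vowels in 'hello': e, o = 2 vowels.

2


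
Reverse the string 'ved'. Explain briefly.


Reverse 'ved' character by character: 'dev'.

dev


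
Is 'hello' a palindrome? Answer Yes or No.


Forward: 'hello'
Reversed: 'olleh'
They differ.

No


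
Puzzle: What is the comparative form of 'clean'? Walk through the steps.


Apply comparative formation (add -er): 'clean' -> 'cleaner'.

cleaner


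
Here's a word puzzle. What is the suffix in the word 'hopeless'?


The word 'hopeless' = 'hope' (root) + '-less' (suffix). The suffix is '-less'.

less


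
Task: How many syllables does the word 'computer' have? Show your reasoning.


Break 'computer' into syllables: com-pu-ter -> com | pu | ter = 3 syllables

3 syllables


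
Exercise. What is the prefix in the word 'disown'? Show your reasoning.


The word 'disown' = 'dis' (prefix) + 'own' (root). The prefix is 'dis'.

dis


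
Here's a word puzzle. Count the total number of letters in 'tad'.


Spell out 'tad' and number each letter: t(1), a(2), d(3). Total: 3 letters.

3


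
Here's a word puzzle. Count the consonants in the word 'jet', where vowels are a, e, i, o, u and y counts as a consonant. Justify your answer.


Consonants in 'jet': j, t = 2 consonants.

2


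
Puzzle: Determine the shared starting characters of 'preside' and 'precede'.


Compare from the start: 3 characters match: 'pre'. Mismatch at position 4: 's' vs 'c'.

pre


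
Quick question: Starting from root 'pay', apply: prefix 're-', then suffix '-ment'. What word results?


Step 1: Add prefix 're-' to 'pay' = 'repay'
Step 2: Add suffix '-ment' to 'repay' = 'repayment'

repayment


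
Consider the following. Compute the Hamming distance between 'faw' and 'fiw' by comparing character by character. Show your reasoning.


Alignment:
Position 1: 'f' vs 'f' = match
Position 2: 'a' vs 'i' = DIFFER
Position 3: 'w' vs 'w' = match
Total differences: 1

1


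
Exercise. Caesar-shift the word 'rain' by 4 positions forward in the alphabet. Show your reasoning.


Shift each letter by 4: r -> v, a -> e, i -> m, n -> r. Result: 'vemr'.

vemr


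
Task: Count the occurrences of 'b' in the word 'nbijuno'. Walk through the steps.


Letter 'b' in 'nbijuno': found at position(s) 2 = 1 occurrence(s).

1


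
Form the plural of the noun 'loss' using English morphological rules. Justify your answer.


Apply rule: Add -es (sibilant/fricative ending). 'loss' becomes 'losses'.

losses


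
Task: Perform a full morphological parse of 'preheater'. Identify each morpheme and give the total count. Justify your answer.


Step 1: Identify prefix: 'pre' (meaning: before)
Step 2: Identify root: 'heat'
Step 3: Identify suffix(es): 'er'
Decomposition: pre- (prefix: before) + heat (root) + -er (suffix: one who)
Total morphemes: 3

3 morphemes (pre- (prefix: before) + heat (root) + -er (suffix: one who))


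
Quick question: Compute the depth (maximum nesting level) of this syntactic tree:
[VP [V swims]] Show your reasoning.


Count bracket nesting levels:
'[' at pos 0: depth = 1
'[' at pos 4: depth = 2
Maximum depth reached: 2

2


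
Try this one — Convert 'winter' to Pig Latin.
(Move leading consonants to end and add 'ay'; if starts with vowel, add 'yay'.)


'winter': move consonant cluster 'w' to end and add 'ay': 'interway'.

interway


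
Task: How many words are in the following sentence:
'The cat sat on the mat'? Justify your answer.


Split into words: The | cat | sat | on | the | mat = 6 words.

6


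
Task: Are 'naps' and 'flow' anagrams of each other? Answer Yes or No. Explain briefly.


Sorted letters of 'naps': 'anps'
Sorted letters of 'flow': 'flow'
They do not match.

No


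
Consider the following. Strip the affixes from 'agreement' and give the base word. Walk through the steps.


Remove suffix '-ment' from 'agreement' to get root 'agree'.

agree


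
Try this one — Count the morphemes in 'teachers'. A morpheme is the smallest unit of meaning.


Decomposition: teach (root) + -er (suffix) + -s (plural) = 3 morpheme(s)

3 morphemes


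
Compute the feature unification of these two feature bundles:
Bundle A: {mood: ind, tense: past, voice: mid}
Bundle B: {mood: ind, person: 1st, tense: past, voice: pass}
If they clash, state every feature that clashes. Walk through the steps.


Compare features:
mood: A=ind vs B=ind -> unified: ind
person: A=_ vs B=1st -> unified: 1st
tense: A=past vs B=past -> unified: past
voice: A=mid vs B=pass -> CLASH
Clash detected on feature 'voice' (mid vs pass); unification fails.

CLASH on 'voice' (mid vs pass)


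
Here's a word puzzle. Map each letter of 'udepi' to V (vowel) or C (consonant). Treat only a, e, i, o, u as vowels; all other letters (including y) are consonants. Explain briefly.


Letter mapping: u = V, d = C, e = V, p = C, i = V.

VCVCV


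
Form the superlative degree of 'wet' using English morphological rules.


Apply superlative formation (double final consonant, add -est): 'wet' -> 'wettest'.

wettest
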